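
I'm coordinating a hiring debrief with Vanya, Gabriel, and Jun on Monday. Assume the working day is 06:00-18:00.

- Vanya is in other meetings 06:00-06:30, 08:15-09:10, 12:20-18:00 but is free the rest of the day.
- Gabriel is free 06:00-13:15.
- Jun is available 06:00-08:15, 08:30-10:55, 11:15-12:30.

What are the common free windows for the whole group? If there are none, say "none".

Vanya free: 06:30-08:15, 09:10-12:20 (invert busy blocks within the working day).
Gabriel free: 06:00-13:15.
Jun free: 06:00-08:15, 08:30-10:55, 11:15-12:30.
Vanya ∩ Gabriel: 06:30-08:15, 09:10-12:20.
Vanya ∩ Gabriel ∩ Jun: 06:30-08:15, 09:10-10:55, 11:15-12:20.

06:30-08:15, 09:10-10:55, 11:15-12:20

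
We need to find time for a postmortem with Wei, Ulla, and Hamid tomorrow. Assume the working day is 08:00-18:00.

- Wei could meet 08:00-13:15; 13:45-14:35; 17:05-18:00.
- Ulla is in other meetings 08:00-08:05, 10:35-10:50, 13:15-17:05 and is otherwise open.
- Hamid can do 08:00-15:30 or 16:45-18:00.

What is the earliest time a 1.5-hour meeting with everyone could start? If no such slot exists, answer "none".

08:05

Wei free: 08:00-13:15, 13:45-14:35, 17:05-18:00.
Ulla free: 08:05-10:35, 10:50-13:15, 17:05-18:00 (invert busy blocks within the working day).
Hamid free: 08:00-15:30, 16:45-18:00.
Wei ∩ Ulla: 08:05-10:35, 10:50-13:15, 17:05-18:00.
Wei ∩ Ulla ∩ Hamid: 08:05-10:35, 10:50-13:15, 17:05-18:00.
The first common window of at least 90 minutes is 08:05-10:35, so the earliest start is 08:05.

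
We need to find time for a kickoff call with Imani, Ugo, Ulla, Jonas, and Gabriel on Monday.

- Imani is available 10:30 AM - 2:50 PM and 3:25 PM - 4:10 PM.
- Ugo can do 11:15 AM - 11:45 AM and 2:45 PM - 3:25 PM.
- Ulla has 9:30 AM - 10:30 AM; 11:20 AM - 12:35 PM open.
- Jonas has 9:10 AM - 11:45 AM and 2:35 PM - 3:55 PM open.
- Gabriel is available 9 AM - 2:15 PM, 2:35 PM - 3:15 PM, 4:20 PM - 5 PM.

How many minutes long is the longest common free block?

25

Imani ∩ Ugo: 11:15-11:45, 14:45-14:50.
Imani ∩ Ugo ∩ Ulla: 11:20-11:45.
Imani ∩ Ugo ∩ Ulla ∩ Jonas: 11:20-11:45.
Imani ∩ Ugo ∩ Ulla ∩ Jonas ∩ Gabriel: 11:20-11:45.
So the common availability across everyone is 11:20-11:45.
The longest is 11:20-11:45 at 25 minutes.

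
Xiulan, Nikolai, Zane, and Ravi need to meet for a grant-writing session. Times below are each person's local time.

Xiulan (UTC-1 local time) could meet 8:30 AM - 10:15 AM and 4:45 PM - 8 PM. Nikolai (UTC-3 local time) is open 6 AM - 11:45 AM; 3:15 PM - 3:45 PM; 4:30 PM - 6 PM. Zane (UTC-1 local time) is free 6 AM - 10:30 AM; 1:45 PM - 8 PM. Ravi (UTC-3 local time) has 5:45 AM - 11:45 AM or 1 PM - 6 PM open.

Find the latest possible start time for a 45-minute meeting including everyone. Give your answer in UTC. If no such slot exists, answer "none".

20:15

Xiulan in UTC: 09:30-11:15, 17:45-21:00 (add 1h to convert from UTC-1).
Nikolai in UTC: 09:00-14:45, 18:15-18:45, 19:30-21:00 (add 3h to convert from UTC-3).
Zane in UTC: 07:00-11:30, 14:45-21:00 (add 1h to convert from UTC-1).
Ravi in UTC: 08:45-14:45, 16:00-21:00 (add 3h to convert from UTC-3).
Xiulan ∩ Nikolai: 09:30-11:15, 18:15-18:45, 19:30-21:00.
Xiulan ∩ Nikolai ∩ Zane: 09:30-11:15, 18:15-18:45, 19:30-21:00.
Xiulan ∩ Nikolai ∩ Zane ∩ Ravi: 09:30-11:15, 18:15-18:45, 19:30-21:00.
The last common window of at least 45 minutes is 19:30-21:00; a 45-minute meeting can start as late as 20:15 and still end by 21:00.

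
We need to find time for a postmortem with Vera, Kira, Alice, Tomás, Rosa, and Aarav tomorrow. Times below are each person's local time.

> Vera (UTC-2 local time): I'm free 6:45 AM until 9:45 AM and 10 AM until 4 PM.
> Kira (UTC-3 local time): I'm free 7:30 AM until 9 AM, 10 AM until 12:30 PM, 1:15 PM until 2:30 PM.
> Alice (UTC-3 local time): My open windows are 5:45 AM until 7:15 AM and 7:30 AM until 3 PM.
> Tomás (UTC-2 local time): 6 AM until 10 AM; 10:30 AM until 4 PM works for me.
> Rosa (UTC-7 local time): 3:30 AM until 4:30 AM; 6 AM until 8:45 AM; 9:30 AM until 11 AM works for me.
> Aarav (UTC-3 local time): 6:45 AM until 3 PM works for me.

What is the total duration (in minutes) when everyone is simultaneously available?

270

Vera in UTC: 08:45-11:45, 12:00-18:00 (add 2h to convert from UTC-2).
Kira in UTC: 10:30-12:00, 13:00-15:30, 16:15-17:30 (add 3h to convert from UTC-3).
Alice in UTC: 08:45-10:15, 10:30-18:00 (add 3h to convert from UTC-3).
Tomás in UTC: 08:00-12:00, 12:30-18:00 (add 2h to convert from UTC-2).
Rosa in UTC: 10:30-11:30, 13:00-15:45, 16:30-18:00 (add 7h to convert from UTC-7).
Aarav in UTC: 09:45-18:00 (add 3h to convert from UTC-3).
Vera ∩ Kira: 10:30-11:45, 13:00-15:30, 16:15-17:30.
Vera ∩ Kira ∩ Alice: 10:30-11:45, 13:00-15:30, 16:15-17:30.
Vera ∩ Kira ∩ Alice ∩ Tomás: 10:30-11:45, 13:00-15:30, 16:15-17:30.
Vera ∩ Kira ∩ Alice ∩ Tomás ∩ Rosa: 10:30-11:30, 13:00-15:30, 16:30-17:30.
Vera ∩ Kira ∩ Alice ∩ Tomás ∩ Rosa ∩ Aarav: 10:30-11:30, 13:00-15:30, 16:30-17:30.
Summing the common windows: 60 + 150 + 60 = 270 minutes.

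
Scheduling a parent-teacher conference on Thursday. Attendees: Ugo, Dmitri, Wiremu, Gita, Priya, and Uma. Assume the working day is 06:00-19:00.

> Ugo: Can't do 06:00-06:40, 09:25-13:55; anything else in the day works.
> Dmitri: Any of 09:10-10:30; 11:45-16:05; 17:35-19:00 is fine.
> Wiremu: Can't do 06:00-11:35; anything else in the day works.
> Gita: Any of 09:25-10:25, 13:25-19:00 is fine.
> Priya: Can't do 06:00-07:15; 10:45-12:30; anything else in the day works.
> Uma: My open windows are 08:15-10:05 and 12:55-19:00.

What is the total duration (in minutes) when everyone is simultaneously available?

Ugo free: 06:40-09:25, 13:55-19:00 (invert busy blocks within the working day).
Dmitri free: 09:10-10:30, 11:45-16:05, 17:35-19:00.
Wiremu free: 11:35-19:00 (invert busy blocks within the working day).
Gita free: 09:25-10:25, 13:25-19:00.
Priya free: 07:15-10:45, 12:30-19:00 (invert busy blocks within the working day).
Uma free: 08:15-10:05, 12:55-19:00.
Ugo ∩ Dmitri: 09:10-09:25, 13:55-16:05, 17:35-19:00.
Ugo ∩ Dmitri ∩ Wiremu: 13:55-16:05, 17:35-19:00.
Ugo ∩ Dmitri ∩ Wiremu ∩ Gita: 13:55-16:05, 17:35-19:00.
Ugo ∩ Dmitri ∩ Wiremu ∩ Gita ∩ Priya: 13:55-16:05, 17:35-19:00.
Ugo ∩ Dmitri ∩ Wiremu ∩ Gita ∩ Priya ∩ Uma: 13:55-16:05, 17:35-19:00.
Summing the common windows: 130 + 85 = 215 minutes.

215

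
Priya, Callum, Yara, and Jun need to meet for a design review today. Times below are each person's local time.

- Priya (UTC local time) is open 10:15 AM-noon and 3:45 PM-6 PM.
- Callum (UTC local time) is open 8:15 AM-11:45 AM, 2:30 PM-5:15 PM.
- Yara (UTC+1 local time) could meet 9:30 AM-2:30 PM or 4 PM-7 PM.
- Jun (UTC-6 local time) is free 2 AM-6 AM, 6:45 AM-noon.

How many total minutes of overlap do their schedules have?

Priya in UTC: 10:15-12:00, 15:45-18:00.
Callum in UTC: 08:15-11:45, 14:30-17:15.
Yara in UTC: 08:30-13:30, 15:00-18:00 (subtract 1h to convert from UTC+1).
Jun in UTC: 08:00-12:00, 12:45-18:00 (add 6h to convert from UTC-6).
Priya ∩ Callum: 10:15-11:45, 15:45-17:15.
Priya ∩ Callum ∩ Yara: 10:15-11:45, 15:45-17:15.
Priya ∩ Callum ∩ Yara ∩ Jun: 10:15-11:45, 15:45-17:15.
Those are the intersection windows.
Summing the common windows: 90 + 90 = 180 minutes.

180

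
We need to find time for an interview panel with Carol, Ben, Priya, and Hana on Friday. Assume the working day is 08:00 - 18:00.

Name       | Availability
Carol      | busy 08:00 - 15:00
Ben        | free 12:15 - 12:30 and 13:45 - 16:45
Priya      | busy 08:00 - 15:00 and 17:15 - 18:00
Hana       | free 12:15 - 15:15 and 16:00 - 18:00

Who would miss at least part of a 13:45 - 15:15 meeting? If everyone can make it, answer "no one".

Carol, Priya

Carol free: 15:00-18:00 (invert busy blocks within the working day).
Ben free: 12:15-12:30, 13:45-16:45.
Priya free: 15:00-17:15 (invert busy blocks within the working day).
Hana free: 12:15-15:15, 16:00-18:00.
Carol: not fully free for 13:45-15:15. Ben: free for 13:45-15:15. Priya: not fully free for 13:45-15:15. Hana: free for 13:45-15:15.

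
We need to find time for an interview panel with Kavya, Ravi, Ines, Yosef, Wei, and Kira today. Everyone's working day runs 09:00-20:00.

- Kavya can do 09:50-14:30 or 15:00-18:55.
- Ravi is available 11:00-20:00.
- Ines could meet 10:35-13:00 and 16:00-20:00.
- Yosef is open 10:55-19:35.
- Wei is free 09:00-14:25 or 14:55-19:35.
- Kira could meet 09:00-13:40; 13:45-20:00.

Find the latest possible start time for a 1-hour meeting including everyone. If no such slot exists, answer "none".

Kavya ∩ Ravi: 11:00-14:30, 15:00-18:55.
Kavya ∩ Ravi ∩ Ines: 11:00-13:00, 16:00-18:55.
Kavya ∩ Ravi ∩ Ines ∩ Yosef: 11:00-13:00, 16:00-18:55.
Kavya ∩ Ravi ∩ Ines ∩ Yosef ∩ Wei: 11:00-13:00, 16:00-18:55.
Kavya ∩ Ravi ∩ Ines ∩ Yosef ∩ Wei ∩ Kira: 11:00-13:00, 16:00-18:55.
The last common window of at least 60 minutes is 16:00-18:55; a 60-minute meeting can start as late as 17:55 and still end by 18:55.

17:55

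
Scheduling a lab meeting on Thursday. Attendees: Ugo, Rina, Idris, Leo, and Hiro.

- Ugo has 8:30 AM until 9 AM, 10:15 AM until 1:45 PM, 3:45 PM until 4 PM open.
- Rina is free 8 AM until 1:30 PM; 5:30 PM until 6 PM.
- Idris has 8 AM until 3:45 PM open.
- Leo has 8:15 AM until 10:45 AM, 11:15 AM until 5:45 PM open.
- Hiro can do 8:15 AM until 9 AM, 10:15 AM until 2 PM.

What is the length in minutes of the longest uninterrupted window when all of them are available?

135

Ugo ∩ Rina: 08:30-09:00, 10:15-13:30.
Ugo ∩ Rina ∩ Idris: 08:30-09:00, 10:15-13:30.
Ugo ∩ Rina ∩ Idris ∩ Leo: 08:30-09:00, 10:15-10:45, 11:15-13:30.
Ugo ∩ Rina ∩ Idris ∩ Leo ∩ Hiro: 08:30-09:00, 10:15-10:45, 11:15-13:30.
Those are the intersection windows.
The longest is 11:15-13:30 at 135 minutes.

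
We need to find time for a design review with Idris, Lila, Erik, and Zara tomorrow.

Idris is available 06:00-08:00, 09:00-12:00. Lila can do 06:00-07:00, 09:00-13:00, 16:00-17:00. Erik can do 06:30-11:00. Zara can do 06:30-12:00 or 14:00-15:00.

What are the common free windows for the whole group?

06:30-07:00, 09:00-11:00

Idris ∩ Lila: 06:00-07:00, 09:00-12:00.
Idris ∩ Lila ∩ Erik: 06:30-07:00, 09:00-11:00.
Idris ∩ Lila ∩ Erik ∩ Zara: 06:30-07:00, 09:00-11:00.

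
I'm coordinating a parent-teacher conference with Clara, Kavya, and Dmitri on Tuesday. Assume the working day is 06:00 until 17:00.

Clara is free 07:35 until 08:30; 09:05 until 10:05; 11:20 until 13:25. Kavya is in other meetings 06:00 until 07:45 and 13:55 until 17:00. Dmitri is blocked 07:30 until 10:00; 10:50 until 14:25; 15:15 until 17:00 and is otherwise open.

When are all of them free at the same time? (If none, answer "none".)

Clara free: 07:35-08:30, 09:05-10:05, 11:20-13:25.
Kavya free: 07:45-13:55 (invert busy blocks within the working day).
Dmitri free: 06:00-07:30, 10:00-10:50, 14:25-15:15 (invert busy blocks within the working day).
Clara ∩ Kavya: 07:45-08:30, 09:05-10:05, 11:20-13:25.
Clara ∩ Kavya ∩ Dmitri: 10:00-10:05.
So the common availability across everyone is 10:00-10:05.

10:00-10:05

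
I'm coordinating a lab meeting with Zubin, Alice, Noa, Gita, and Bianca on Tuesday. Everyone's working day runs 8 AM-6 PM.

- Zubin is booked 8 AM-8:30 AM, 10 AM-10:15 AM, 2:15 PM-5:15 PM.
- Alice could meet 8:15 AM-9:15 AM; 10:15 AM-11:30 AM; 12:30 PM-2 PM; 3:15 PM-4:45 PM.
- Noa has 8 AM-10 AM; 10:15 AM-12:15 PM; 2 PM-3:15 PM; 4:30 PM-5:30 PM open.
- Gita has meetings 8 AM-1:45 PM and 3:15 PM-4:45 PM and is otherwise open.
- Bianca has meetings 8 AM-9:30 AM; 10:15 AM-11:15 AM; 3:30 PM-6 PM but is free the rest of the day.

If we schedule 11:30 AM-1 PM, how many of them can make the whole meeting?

2

Zubin free: 08:30-10:00, 10:15-14:15, 17:15-18:00 (invert busy blocks within the working day).
Alice free: 08:15-09:15, 10:15-11:30, 12:30-14:00, 15:15-16:45.
Noa free: 08:00-10:00, 10:15-12:15, 14:00-15:15, 16:30-17:30.
Gita free: 13:45-15:15, 16:45-18:00 (invert busy blocks within the working day).
Bianca free: 09:30-10:15, 11:15-15:30 (invert busy blocks within the working day).
Zubin and Bianca can make the full 11:30-13:00 slot — that's 2.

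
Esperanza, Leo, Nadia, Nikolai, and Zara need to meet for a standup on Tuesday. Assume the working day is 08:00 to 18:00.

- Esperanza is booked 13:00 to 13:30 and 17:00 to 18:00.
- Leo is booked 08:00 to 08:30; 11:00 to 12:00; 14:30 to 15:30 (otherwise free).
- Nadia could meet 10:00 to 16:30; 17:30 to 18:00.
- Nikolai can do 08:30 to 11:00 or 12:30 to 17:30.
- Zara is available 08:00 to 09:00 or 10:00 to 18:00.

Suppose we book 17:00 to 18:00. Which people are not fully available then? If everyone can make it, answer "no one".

Esperanza free: 08:00-13:00, 13:30-17:00 (invert busy blocks within the working day).
Leo free: 08:30-11:00, 12:00-14:30, 15:30-18:00 (invert busy blocks within the working day).
Nadia free: 10:00-16:30, 17:30-18:00.
Nikolai free: 08:30-11:00, 12:30-17:30.
Zara free: 08:00-09:00, 10:00-18:00.
Esperanza: not fully free for 17:00-18:00. Leo: free for 17:00-18:00. Nadia: not fully free for 17:00-18:00. Nikolai: not fully free for 17:00-18:00. Zara: free for 17:00-18:00.

Esperanza, Nadia, Nikolai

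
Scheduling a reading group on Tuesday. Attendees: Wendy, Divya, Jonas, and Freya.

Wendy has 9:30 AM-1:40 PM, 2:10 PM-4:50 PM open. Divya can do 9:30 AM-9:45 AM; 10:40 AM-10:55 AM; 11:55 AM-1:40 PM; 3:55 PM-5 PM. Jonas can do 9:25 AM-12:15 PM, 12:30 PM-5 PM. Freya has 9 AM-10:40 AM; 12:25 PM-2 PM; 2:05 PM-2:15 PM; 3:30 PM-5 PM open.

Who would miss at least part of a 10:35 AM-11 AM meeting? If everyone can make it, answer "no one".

Wendy: free for 10:35-11:00. Divya: not fully free for 10:35-11:00. Jonas: free for 10:35-11:00. Freya: not fully free for 10:35-11:00.

Divya, Freya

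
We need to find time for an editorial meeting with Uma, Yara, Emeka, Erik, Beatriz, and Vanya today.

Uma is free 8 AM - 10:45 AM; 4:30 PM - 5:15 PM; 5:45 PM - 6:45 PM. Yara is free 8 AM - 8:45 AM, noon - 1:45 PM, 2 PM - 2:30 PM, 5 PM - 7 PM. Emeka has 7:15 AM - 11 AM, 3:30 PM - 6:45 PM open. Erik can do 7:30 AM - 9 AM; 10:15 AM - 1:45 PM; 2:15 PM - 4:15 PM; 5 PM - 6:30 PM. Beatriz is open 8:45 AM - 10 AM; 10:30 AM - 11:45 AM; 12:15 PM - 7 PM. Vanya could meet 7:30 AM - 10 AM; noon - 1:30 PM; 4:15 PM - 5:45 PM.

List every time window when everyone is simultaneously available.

Uma ∩ Yara: 08:00-08:45, 17:00-17:15, 17:45-18:45.
Uma ∩ Yara ∩ Emeka: 08:00-08:45, 17:00-17:15, 17:45-18:45.
Uma ∩ Yara ∩ Emeka ∩ Erik: 08:00-08:45, 17:00-17:15, 17:45-18:30.
Uma ∩ Yara ∩ Emeka ∩ Erik ∩ Beatriz: 17:00-17:15, 17:45-18:30.
Uma ∩ Yara ∩ Emeka ∩ Erik ∩ Beatriz ∩ Vanya: 17:00-17:15.

17:00-17:15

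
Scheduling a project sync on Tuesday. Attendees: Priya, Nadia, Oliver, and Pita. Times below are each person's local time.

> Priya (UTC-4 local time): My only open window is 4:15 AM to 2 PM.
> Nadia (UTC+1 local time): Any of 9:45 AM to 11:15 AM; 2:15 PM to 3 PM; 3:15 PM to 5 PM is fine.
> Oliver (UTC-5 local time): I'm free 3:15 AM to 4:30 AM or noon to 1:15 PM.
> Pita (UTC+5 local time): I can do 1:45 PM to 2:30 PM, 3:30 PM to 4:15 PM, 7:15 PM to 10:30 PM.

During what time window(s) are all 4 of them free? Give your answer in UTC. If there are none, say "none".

08:45-09:30

Priya in UTC: 08:15-18:00 (add 4h to convert from UTC-4).
Nadia in UTC: 08:45-10:15, 13:15-14:00, 14:15-16:00 (subtract 1h to convert from UTC+1).
Oliver in UTC: 08:15-09:30, 17:00-18:15 (add 5h to convert from UTC-5).
Pita in UTC: 08:45-09:30, 10:30-11:15, 14:15-17:30 (subtract 5h to convert from UTC+5).
Priya ∩ Nadia: 08:45-10:15, 13:15-14:00, 14:15-16:00.
Priya ∩ Nadia ∩ Oliver: 08:45-09:30.
Priya ∩ Nadia ∩ Oliver ∩ Pita: 08:45-09:30.
Those are the intersection windows.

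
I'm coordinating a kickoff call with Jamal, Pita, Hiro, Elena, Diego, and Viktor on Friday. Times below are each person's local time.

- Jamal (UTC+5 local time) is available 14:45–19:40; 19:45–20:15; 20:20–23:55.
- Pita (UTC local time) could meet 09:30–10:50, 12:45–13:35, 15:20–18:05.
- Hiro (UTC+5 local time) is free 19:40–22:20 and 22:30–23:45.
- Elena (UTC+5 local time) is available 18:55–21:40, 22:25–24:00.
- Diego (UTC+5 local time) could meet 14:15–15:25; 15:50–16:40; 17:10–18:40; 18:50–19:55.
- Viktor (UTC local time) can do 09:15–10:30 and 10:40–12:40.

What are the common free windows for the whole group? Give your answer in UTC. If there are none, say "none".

none

Jamal in UTC: 09:45-14:40, 14:45-15:15, 15:20-18:55 (subtract 5h to convert from UTC+5).
Pita in UTC: 09:30-10:50, 12:45-13:35, 15:20-18:05.
Hiro in UTC: 14:40-17:20, 17:30-18:45 (subtract 5h to convert from UTC+5).
Elena in UTC: 13:55-16:40, 17:25-19:00 (subtract 5h to convert from UTC+5).
Diego in UTC: 09:15-10:25, 10:50-11:40, 12:10-13:40, 13:50-14:55 (subtract 5h to convert from UTC+5).
Viktor in UTC: 09:15-10:30, 10:40-12:40.
Jamal ∩ Pita: 09:45-10:50, 12:45-13:35, 15:20-18:05.
Jamal ∩ Pita ∩ Hiro: 15:20-17:20, 17:30-18:05.
Jamal ∩ Pita ∩ Hiro ∩ Elena: 15:20-16:40, 17:30-18:05.
Jamal ∩ Pita ∩ Hiro ∩ Elena ∩ Diego: ∅.
Jamal ∩ Pita ∩ Hiro ∩ Elena ∩ Diego ∩ Viktor: ∅.
There is no time when everyone is free.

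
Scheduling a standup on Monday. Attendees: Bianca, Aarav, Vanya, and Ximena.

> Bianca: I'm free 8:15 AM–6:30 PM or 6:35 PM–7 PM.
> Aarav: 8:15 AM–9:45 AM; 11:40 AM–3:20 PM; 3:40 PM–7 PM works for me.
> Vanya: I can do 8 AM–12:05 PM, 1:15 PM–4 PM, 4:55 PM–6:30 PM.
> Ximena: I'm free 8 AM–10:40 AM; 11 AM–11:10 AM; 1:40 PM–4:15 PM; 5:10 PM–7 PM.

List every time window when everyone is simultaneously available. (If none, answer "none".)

Bianca ∩ Aarav: 08:15-09:45, 11:40-15:20, 15:40-18:30, 18:35-19:00.
Bianca ∩ Aarav ∩ Vanya: 08:15-09:45, 11:40-12:05, 13:15-15:20, 15:40-16:00, 16:55-18:30.
Bianca ∩ Aarav ∩ Vanya ∩ Ximena: 08:15-09:45, 13:40-15:20, 15:40-16:00, 17:10-18:30.

08:15-09:45, 13:40-15:20, 15:40-16:00, 17:10-18:30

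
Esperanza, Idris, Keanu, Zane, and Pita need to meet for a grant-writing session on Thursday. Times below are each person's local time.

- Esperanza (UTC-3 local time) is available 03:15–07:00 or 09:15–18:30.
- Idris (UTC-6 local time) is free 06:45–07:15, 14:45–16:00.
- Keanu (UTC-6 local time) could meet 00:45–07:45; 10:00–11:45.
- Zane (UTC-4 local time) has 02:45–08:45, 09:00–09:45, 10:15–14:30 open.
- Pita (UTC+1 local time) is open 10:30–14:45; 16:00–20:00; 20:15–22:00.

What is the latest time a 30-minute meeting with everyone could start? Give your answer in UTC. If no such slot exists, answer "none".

Esperanza in UTC: 06:15-10:00, 12:15-21:30 (add 3h to convert from UTC-3).
Idris in UTC: 12:45-13:15, 20:45-22:00 (add 6h to convert from UTC-6).
Keanu in UTC: 06:45-13:45, 16:00-17:45 (add 6h to convert from UTC-6).
Zane in UTC: 06:45-12:45, 13:00-13:45, 14:15-18:30 (add 4h to convert from UTC-4).
Pita in UTC: 09:30-13:45, 15:00-19:00, 19:15-21:00 (subtract 1h to convert from UTC+1).
Esperanza ∩ Idris: 12:45-13:15, 20:45-21:30.
Esperanza ∩ Idris ∩ Keanu: 12:45-13:15.
Esperanza ∩ Idris ∩ Keanu ∩ Zane: 13:00-13:15.
Esperanza ∩ Idris ∩ Keanu ∩ Zane ∩ Pita: 13:00-13:15.
No common window is at least 30 minutes long.

none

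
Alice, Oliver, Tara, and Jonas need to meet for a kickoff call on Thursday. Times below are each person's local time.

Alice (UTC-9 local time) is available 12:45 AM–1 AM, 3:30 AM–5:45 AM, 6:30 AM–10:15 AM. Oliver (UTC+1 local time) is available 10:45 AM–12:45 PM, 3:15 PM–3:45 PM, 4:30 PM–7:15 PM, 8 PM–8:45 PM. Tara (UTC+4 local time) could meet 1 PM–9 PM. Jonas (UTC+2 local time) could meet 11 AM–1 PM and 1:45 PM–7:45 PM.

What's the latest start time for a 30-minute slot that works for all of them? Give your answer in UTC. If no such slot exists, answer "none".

Alice in UTC: 09:45-10:00, 12:30-14:45, 15:30-19:15 (add 9h to convert from UTC-9).
Oliver in UTC: 09:45-11:45, 14:15-14:45, 15:30-18:15, 19:00-19:45 (subtract 1h to convert from UTC+1).
Tara in UTC: 09:00-17:00 (subtract 4h to convert from UTC+4).
Jonas in UTC: 09:00-11:00, 11:45-17:45 (subtract 2h to convert from UTC+2).
Alice ∩ Oliver: 09:45-10:00, 14:15-14:45, 15:30-18:15, 19:00-19:15.
Alice ∩ Oliver ∩ Tara: 09:45-10:00, 14:15-14:45, 15:30-17:00.
Alice ∩ Oliver ∩ Tara ∩ Jonas: 09:45-10:00, 14:15-14:45, 15:30-17:00.
So the common availability across everyone is 09:45-10:00, 14:15-14:45, 15:30-17:00.
The last common window of at least 30 minutes is 15:30-17:00; a 30-minute meeting can start as late as 16:30 and still end by 17:00.

16:30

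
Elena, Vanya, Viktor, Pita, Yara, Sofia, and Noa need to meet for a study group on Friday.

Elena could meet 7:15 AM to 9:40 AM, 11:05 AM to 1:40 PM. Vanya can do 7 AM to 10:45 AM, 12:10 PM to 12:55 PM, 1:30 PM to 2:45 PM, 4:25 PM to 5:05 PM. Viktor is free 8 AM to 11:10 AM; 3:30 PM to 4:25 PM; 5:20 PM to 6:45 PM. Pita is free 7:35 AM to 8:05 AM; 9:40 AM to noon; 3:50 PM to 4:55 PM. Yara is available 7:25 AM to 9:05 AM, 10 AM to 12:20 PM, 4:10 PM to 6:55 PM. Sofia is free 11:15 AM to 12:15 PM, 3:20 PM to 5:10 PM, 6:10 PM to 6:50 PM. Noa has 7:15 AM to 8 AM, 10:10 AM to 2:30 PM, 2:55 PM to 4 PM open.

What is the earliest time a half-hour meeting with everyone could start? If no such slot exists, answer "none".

none

Elena ∩ Vanya: 07:15-09:40, 12:10-12:55, 13:30-13:40.
Elena ∩ Vanya ∩ Viktor: 08:00-09:40.
Elena ∩ Vanya ∩ Viktor ∩ Pita: 08:00-08:05.
Elena ∩ Vanya ∩ Viktor ∩ Pita ∩ Yara: 08:00-08:05.
Elena ∩ Vanya ∩ Viktor ∩ Pita ∩ Yara ∩ Sofia: ∅.
Elena ∩ Vanya ∩ Viktor ∩ Pita ∩ Yara ∩ Sofia ∩ Noa: ∅.
There is no time when everyone is free.
No common window is at least 30 minutes long.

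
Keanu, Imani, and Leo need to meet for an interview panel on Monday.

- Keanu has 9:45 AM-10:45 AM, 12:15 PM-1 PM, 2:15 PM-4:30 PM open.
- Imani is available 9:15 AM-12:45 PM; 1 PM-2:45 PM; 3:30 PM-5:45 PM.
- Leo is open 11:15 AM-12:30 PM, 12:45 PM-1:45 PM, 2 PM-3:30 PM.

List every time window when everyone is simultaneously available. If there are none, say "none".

12:15-12:30, 14:15-14:45

Keanu ∩ Imani: 09:45-10:45, 12:15-12:45, 14:15-14:45, 15:30-16:30.
Keanu ∩ Imani ∩ Leo: 12:15-12:30, 14:15-14:45.
So the common availability across everyone is 12:15-12:30, 14:15-14:45.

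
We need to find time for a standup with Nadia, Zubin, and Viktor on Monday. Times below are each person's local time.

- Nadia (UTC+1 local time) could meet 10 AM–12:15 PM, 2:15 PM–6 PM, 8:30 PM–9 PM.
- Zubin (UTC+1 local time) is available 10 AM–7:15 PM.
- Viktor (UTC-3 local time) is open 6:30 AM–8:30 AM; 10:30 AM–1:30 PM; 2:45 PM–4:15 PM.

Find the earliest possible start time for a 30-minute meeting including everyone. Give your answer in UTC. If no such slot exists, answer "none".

09:30

Nadia in UTC: 09:00-11:15, 13:15-17:00, 19:30-20:00 (subtract 1h to convert from UTC+1).
Zubin in UTC: 09:00-18:15 (subtract 1h to convert from UTC+1).
Viktor in UTC: 09:30-11:30, 13:30-16:30, 17:45-19:15 (add 3h to convert from UTC-3).
Nadia ∩ Zubin: 09:00-11:15, 13:15-17:00.
Nadia ∩ Zubin ∩ Viktor: 09:30-11:15, 13:30-16:30.
So the common availability across everyone is 09:30-11:15, 13:30-16:30.
The first common window of at least 30 minutes is 09:30-11:15, so the earliest start is 09:30.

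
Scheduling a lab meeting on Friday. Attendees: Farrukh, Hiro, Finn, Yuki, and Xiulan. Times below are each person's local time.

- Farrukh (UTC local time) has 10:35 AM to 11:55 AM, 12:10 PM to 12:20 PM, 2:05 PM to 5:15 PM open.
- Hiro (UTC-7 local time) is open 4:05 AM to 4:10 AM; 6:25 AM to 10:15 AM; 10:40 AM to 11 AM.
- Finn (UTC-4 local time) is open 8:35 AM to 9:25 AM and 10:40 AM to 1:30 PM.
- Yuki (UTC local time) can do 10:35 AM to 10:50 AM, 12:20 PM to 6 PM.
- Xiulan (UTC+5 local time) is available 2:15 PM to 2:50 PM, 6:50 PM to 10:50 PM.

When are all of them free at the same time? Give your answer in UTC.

14:40-17:15

Farrukh in UTC: 10:35-11:55, 12:10-12:20, 14:05-17:15.
Hiro in UTC: 11:05-11:10, 13:25-17:15, 17:40-18:00 (add 7h to convert from UTC-7).
Finn in UTC: 12:35-13:25, 14:40-17:30 (add 4h to convert from UTC-4).
Yuki in UTC: 10:35-10:50, 12:20-18:00.
Xiulan in UTC: 09:15-09:50, 13:50-17:50 (subtract 5h to convert from UTC+5).
Farrukh ∩ Hiro: 11:05-11:10, 14:05-17:15.
Farrukh ∩ Hiro ∩ Finn: 14:40-17:15.
Farrukh ∩ Hiro ∩ Finn ∩ Yuki: 14:40-17:15.
Farrukh ∩ Hiro ∩ Finn ∩ Yuki ∩ Xiulan: 14:40-17:15.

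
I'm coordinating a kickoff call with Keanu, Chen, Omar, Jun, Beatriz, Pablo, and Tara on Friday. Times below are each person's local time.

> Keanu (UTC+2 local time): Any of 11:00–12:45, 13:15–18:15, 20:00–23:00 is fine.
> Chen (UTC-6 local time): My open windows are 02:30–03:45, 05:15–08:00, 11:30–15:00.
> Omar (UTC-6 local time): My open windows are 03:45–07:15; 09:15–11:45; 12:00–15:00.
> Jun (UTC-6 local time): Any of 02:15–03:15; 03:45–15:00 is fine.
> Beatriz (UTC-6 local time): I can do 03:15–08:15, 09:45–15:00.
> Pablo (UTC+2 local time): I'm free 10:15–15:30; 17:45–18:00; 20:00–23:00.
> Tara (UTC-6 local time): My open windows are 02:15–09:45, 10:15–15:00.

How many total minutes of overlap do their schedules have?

Keanu in UTC: 09:00-10:45, 11:15-16:15, 18:00-21:00 (subtract 2h to convert from UTC+2).
Chen in UTC: 08:30-09:45, 11:15-14:00, 17:30-21:00 (add 6h to convert from UTC-6).
Omar in UTC: 09:45-13:15, 15:15-17:45, 18:00-21:00 (add 6h to convert from UTC-6).
Jun in UTC: 08:15-09:15, 09:45-21:00 (add 6h to convert from UTC-6).
Beatriz in UTC: 09:15-14:15, 15:45-21:00 (add 6h to convert from UTC-6).
Pablo in UTC: 08:15-13:30, 15:45-16:00, 18:00-21:00 (subtract 2h to convert from UTC+2).
Tara in UTC: 08:15-15:45, 16:15-21:00 (add 6h to convert from UTC-6).
Keanu ∩ Chen: 09:00-09:45, 11:15-14:00, 18:00-21:00.
Keanu ∩ Chen ∩ Omar: 11:15-13:15, 18:00-21:00.
Keanu ∩ Chen ∩ Omar ∩ Jun: 11:15-13:15, 18:00-21:00.
Keanu ∩ Chen ∩ Omar ∩ Jun ∩ Beatriz: 11:15-13:15, 18:00-21:00.
Keanu ∩ Chen ∩ Omar ∩ Jun ∩ Beatriz ∩ Pablo: 11:15-13:15, 18:00-21:00.
Keanu ∩ Chen ∩ Omar ∩ Jun ∩ Beatriz ∩ Pablo ∩ Tara: 11:15-13:15, 18:00-21:00.
So the common availability across everyone is 11:15-13:15, 18:00-21:00.
Summing the common windows: 120 + 180 = 300 minutes.

300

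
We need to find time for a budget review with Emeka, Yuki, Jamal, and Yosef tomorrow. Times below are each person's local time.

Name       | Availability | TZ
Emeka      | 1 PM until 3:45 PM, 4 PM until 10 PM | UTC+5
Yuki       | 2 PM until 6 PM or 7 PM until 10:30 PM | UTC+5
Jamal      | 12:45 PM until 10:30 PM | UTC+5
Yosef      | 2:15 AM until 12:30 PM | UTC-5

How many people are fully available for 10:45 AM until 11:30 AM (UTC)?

Emeka in UTC: 08:00-10:45, 11:00-17:00 (subtract 5h to convert from UTC+5).
Yuki in UTC: 09:00-13:00, 14:00-17:30 (subtract 5h to convert from UTC+5).
Jamal in UTC: 07:45-17:30 (subtract 5h to convert from UTC+5).
Yosef in UTC: 07:15-17:30 (add 5h to convert from UTC-5).
Yuki, Jamal, and Yosef can make the full 10:45-11:30 slot — that's 3.

3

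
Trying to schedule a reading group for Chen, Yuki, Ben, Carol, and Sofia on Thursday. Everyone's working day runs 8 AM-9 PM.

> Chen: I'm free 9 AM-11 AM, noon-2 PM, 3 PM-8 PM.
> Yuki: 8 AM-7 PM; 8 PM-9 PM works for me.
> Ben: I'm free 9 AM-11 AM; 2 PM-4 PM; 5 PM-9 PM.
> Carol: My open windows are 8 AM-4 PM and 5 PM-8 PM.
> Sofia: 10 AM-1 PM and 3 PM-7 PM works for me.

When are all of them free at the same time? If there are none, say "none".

10:00-11:00, 15:00-16:00, 17:00-19:00

Chen ∩ Yuki: 09:00-11:00, 12:00-14:00, 15:00-19:00.
Chen ∩ Yuki ∩ Ben: 09:00-11:00, 15:00-16:00, 17:00-19:00.
Chen ∩ Yuki ∩ Ben ∩ Carol: 09:00-11:00, 15:00-16:00, 17:00-19:00.
Chen ∩ Yuki ∩ Ben ∩ Carol ∩ Sofia: 10:00-11:00, 15:00-16:00, 17:00-19:00.
So the common availability across everyone is 10:00-11:00, 15:00-16:00, 17:00-19:00.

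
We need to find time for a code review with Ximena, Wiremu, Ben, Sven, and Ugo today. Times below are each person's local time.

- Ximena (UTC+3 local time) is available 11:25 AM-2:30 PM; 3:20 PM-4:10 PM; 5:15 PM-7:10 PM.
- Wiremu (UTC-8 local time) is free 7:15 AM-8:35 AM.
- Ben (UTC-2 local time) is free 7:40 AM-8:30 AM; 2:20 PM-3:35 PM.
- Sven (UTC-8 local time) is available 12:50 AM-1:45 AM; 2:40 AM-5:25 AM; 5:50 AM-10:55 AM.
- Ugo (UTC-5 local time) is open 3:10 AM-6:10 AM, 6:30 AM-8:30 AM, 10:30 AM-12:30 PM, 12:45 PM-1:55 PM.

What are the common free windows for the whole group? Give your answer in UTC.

none

Ximena in UTC: 08:25-11:30, 12:20-13:10, 14:15-16:10 (subtract 3h to convert from UTC+3).
Wiremu in UTC: 15:15-16:35 (add 8h to convert from UTC-8).
Ben in UTC: 09:40-10:30, 16:20-17:35 (add 2h to convert from UTC-2).
Sven in UTC: 08:50-09:45, 10:40-13:25, 13:50-18:55 (add 8h to convert from UTC-8).
Ugo in UTC: 08:10-11:10, 11:30-13:30, 15:30-17:30, 17:45-18:55 (add 5h to convert from UTC-5).
Ximena ∩ Wiremu: 15:15-16:10.
Ximena ∩ Wiremu ∩ Ben: ∅.
Ximena ∩ Wiremu ∩ Ben ∩ Sven: ∅.
Ximena ∩ Wiremu ∩ Ben ∩ Sven ∩ Ugo: ∅.
There is no time when everyone is free.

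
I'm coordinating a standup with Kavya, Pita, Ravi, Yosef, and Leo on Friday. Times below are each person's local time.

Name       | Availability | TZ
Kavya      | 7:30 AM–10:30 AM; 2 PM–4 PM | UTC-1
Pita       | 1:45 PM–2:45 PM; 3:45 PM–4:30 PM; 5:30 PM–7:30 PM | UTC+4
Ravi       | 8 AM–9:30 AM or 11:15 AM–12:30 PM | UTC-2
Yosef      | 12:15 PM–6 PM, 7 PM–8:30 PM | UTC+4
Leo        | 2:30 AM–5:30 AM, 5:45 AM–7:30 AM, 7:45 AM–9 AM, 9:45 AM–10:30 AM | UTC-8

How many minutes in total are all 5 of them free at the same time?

Kavya in UTC: 08:30-11:30, 15:00-17:00 (add 1h to convert from UTC-1).
Pita in UTC: 09:45-10:45, 11:45-12:30, 13:30-15:30 (subtract 4h to convert from UTC+4).
Ravi in UTC: 10:00-11:30, 13:15-14:30 (add 2h to convert from UTC-2).
Yosef in UTC: 08:15-14:00, 15:00-16:30 (subtract 4h to convert from UTC+4).
Leo in UTC: 10:30-13:30, 13:45-15:30, 15:45-17:00, 17:45-18:30 (add 8h to convert from UTC-8).
Kavya ∩ Pita: 09:45-10:45, 15:00-15:30.
Kavya ∩ Pita ∩ Ravi: 10:00-10:45.
Kavya ∩ Pita ∩ Ravi ∩ Yosef: 10:00-10:45.
Kavya ∩ Pita ∩ Ravi ∩ Yosef ∩ Leo: 10:30-10:45.
That's a single block of 15 minutes.

15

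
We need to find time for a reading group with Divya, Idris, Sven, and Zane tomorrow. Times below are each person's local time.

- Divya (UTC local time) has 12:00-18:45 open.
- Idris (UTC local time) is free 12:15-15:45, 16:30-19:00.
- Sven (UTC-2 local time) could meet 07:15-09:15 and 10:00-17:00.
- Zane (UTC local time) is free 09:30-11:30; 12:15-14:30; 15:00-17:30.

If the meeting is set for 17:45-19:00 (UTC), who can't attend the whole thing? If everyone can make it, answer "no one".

Divya in UTC: 12:00-18:45.
Idris in UTC: 12:15-15:45, 16:30-19:00.
Sven in UTC: 09:15-11:15, 12:00-19:00 (add 2h to convert from UTC-2).
Zane in UTC: 09:30-11:30, 12:15-14:30, 15:00-17:30.
Divya: not fully free for 17:45-19:00. Idris: free for 17:45-19:00. Sven: free for 17:45-19:00. Zane: not fully free for 17:45-19:00.

Divya, Zane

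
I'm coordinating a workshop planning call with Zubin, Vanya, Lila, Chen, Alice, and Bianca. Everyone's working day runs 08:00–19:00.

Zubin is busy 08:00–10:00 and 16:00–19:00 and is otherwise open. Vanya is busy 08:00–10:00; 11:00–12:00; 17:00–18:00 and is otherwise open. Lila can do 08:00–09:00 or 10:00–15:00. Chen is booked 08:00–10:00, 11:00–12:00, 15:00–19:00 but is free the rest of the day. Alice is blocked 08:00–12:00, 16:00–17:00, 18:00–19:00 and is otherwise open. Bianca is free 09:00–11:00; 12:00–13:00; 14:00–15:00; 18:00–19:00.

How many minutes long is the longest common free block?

60

Zubin free: 10:00-16:00 (invert busy blocks within the working day).
Vanya free: 10:00-11:00, 12:00-17:00, 18:00-19:00 (invert busy blocks within the working day).
Lila free: 08:00-09:00, 10:00-15:00.
Chen free: 10:00-11:00, 12:00-15:00 (invert busy blocks within the working day).
Alice free: 12:00-16:00, 17:00-18:00 (invert busy blocks within the working day).
Bianca free: 09:00-11:00, 12:00-13:00, 14:00-15:00, 18:00-19:00.
Zubin ∩ Vanya: 10:00-11:00, 12:00-16:00.
Zubin ∩ Vanya ∩ Lila: 10:00-11:00, 12:00-15:00.
Zubin ∩ Vanya ∩ Lila ∩ Chen: 10:00-11:00, 12:00-15:00.
Zubin ∩ Vanya ∩ Lila ∩ Chen ∩ Alice: 12:00-15:00.
Zubin ∩ Vanya ∩ Lila ∩ Chen ∩ Alice ∩ Bianca: 12:00-13:00, 14:00-15:00.
So the common availability across everyone is 12:00-13:00, 14:00-15:00.
The longest is 12:00-13:00 at 60 minutes.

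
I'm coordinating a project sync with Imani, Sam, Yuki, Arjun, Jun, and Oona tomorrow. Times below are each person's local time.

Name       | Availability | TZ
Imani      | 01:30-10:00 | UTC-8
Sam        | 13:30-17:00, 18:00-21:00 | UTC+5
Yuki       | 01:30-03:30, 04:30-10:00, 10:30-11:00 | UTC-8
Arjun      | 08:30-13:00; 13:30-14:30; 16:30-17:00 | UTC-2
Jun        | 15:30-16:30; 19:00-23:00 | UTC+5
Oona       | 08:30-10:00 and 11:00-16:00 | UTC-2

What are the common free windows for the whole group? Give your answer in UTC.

Imani in UTC: 09:30-18:00 (add 8h to convert from UTC-8).
Sam in UTC: 08:30-12:00, 13:00-16:00 (subtract 5h to convert from UTC+5).
Yuki in UTC: 09:30-11:30, 12:30-18:00, 18:30-19:00 (add 8h to convert from UTC-8).
Arjun in UTC: 10:30-15:00, 15:30-16:30, 18:30-19:00 (add 2h to convert from UTC-2).
Jun in UTC: 10:30-11:30, 14:00-18:00 (subtract 5h to convert from UTC+5).
Oona in UTC: 10:30-12:00, 13:00-18:00 (add 2h to convert from UTC-2).
Imani ∩ Sam: 09:30-12:00, 13:00-16:00.
Imani ∩ Sam ∩ Yuki: 09:30-11:30, 13:00-16:00.
Imani ∩ Sam ∩ Yuki ∩ Arjun: 10:30-11:30, 13:00-15:00, 15:30-16:00.
Imani ∩ Sam ∩ Yuki ∩ Arjun ∩ Jun: 10:30-11:30, 14:00-15:00, 15:30-16:00.
Imani ∩ Sam ∩ Yuki ∩ Arjun ∩ Jun ∩ Oona: 10:30-11:30, 14:00-15:00, 15:30-16:00.

10:30-11:30, 14:00-15:00, 15:30-16:00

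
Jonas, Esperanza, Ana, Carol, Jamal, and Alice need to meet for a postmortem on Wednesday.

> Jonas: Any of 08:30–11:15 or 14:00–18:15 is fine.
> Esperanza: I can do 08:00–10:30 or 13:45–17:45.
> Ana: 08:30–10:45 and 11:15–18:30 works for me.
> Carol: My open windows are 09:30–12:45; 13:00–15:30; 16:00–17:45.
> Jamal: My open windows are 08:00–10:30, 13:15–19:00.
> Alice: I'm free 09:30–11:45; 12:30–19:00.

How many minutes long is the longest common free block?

Jonas ∩ Esperanza: 08:30-10:30, 14:00-17:45.
Jonas ∩ Esperanza ∩ Ana: 08:30-10:30, 14:00-17:45.
Jonas ∩ Esperanza ∩ Ana ∩ Carol: 09:30-10:30, 14:00-15:30, 16:00-17:45.
Jonas ∩ Esperanza ∩ Ana ∩ Carol ∩ Jamal: 09:30-10:30, 14:00-15:30, 16:00-17:45.
Jonas ∩ Esperanza ∩ Ana ∩ Carol ∩ Jamal ∩ Alice: 09:30-10:30, 14:00-15:30, 16:00-17:45.
The longest is 16:00-17:45 at 105 minutes.

105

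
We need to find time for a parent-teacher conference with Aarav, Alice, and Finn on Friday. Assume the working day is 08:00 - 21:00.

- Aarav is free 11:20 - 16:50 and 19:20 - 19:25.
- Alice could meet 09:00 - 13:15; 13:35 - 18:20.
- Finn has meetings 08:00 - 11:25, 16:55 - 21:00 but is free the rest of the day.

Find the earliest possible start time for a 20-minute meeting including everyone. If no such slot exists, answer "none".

Aarav free: 11:20-16:50, 19:20-19:25.
Alice free: 09:00-13:15, 13:35-18:20.
Finn free: 11:25-16:55 (invert busy blocks within the working day).
Aarav ∩ Alice: 11:20-13:15, 13:35-16:50.
Aarav ∩ Alice ∩ Finn: 11:25-13:15, 13:35-16:50.
So the common availability across everyone is 11:25-13:15, 13:35-16:50.
The first common window of at least 20 minutes is 11:25-13:15, so the earliest start is 11:25.

11:25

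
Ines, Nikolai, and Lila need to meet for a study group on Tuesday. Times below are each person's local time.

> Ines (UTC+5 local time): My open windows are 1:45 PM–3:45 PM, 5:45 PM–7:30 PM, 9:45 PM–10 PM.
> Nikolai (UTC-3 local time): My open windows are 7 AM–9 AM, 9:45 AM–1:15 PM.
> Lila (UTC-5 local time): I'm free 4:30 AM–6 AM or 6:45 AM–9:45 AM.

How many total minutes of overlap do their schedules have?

150

Ines in UTC: 08:45-10:45, 12:45-14:30, 16:45-17:00 (subtract 5h to convert from UTC+5).
Nikolai in UTC: 10:00-12:00, 12:45-16:15 (add 3h to convert from UTC-3).
Lila in UTC: 09:30-11:00, 11:45-14:45 (add 5h to convert from UTC-5).
Ines ∩ Nikolai: 10:00-10:45, 12:45-14:30.
Ines ∩ Nikolai ∩ Lila: 10:00-10:45, 12:45-14:30.
Summing the common windows: 45 + 105 = 150 minutes.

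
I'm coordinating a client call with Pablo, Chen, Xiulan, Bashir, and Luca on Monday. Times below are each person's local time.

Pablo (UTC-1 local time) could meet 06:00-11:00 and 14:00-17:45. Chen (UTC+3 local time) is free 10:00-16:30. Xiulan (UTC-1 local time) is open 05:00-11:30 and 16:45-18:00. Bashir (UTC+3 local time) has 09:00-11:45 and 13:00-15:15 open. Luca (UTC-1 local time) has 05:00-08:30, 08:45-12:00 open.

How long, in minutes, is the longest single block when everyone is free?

Pablo in UTC: 07:00-12:00, 15:00-18:45 (add 1h to convert from UTC-1).
Chen in UTC: 07:00-13:30 (subtract 3h to convert from UTC+3).
Xiulan in UTC: 06:00-12:30, 17:45-19:00 (add 1h to convert from UTC-1).
Bashir in UTC: 06:00-08:45, 10:00-12:15 (subtract 3h to convert from UTC+3).
Luca in UTC: 06:00-09:30, 09:45-13:00 (add 1h to convert from UTC-1).
Pablo ∩ Chen: 07:00-12:00.
Pablo ∩ Chen ∩ Xiulan: 07:00-12:00.
Pablo ∩ Chen ∩ Xiulan ∩ Bashir: 07:00-08:45, 10:00-12:00.
Pablo ∩ Chen ∩ Xiulan ∩ Bashir ∩ Luca: 07:00-08:45, 10:00-12:00.
Those are the intersection windows.
The longest is 10:00-12:00 at 120 minutes.

120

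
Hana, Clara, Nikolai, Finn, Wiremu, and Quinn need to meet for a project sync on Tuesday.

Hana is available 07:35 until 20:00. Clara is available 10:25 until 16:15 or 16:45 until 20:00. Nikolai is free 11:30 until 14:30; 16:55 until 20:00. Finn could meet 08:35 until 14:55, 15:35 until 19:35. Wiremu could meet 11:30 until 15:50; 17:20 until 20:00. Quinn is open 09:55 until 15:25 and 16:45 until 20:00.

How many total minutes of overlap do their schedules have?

Hana ∩ Clara: 10:25-16:15, 16:45-20:00.
Hana ∩ Clara ∩ Nikolai: 11:30-14:30, 16:55-20:00.
Hana ∩ Clara ∩ Nikolai ∩ Finn: 11:30-14:30, 16:55-19:35.
Hana ∩ Clara ∩ Nikolai ∩ Finn ∩ Wiremu: 11:30-14:30, 17:20-19:35.
Hana ∩ Clara ∩ Nikolai ∩ Finn ∩ Wiremu ∩ Quinn: 11:30-14:30, 17:20-19:35.
Those are the intersection windows.
Summing the common windows: 180 + 135 = 315 minutes.

315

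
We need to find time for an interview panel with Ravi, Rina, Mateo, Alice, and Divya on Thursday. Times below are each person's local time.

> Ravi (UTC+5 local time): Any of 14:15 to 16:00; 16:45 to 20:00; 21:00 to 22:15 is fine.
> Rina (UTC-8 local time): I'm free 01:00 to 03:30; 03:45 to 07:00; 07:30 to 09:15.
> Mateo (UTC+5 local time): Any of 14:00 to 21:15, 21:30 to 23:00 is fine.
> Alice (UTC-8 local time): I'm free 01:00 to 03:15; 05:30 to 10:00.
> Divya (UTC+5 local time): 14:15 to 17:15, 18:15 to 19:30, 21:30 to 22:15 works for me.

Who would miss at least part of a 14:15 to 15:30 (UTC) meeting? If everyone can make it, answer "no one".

Divya, Ravi, Rina

Ravi in UTC: 09:15-11:00, 11:45-15:00, 16:00-17:15 (subtract 5h to convert from UTC+5).
Rina in UTC: 09:00-11:30, 11:45-15:00, 15:30-17:15 (add 8h to convert from UTC-8).
Mateo in UTC: 09:00-16:15, 16:30-18:00 (subtract 5h to convert from UTC+5).
Alice in UTC: 09:00-11:15, 13:30-18:00 (add 8h to convert from UTC-8).
Divya in UTC: 09:15-12:15, 13:15-14:30, 16:30-17:15 (subtract 5h to convert from UTC+5).
Ravi: not fully free for 14:15-15:30. Rina: not fully free for 14:15-15:30. Mateo: free for 14:15-15:30. Alice: free for 14:15-15:30. Divya: not fully free for 14:15-15:30.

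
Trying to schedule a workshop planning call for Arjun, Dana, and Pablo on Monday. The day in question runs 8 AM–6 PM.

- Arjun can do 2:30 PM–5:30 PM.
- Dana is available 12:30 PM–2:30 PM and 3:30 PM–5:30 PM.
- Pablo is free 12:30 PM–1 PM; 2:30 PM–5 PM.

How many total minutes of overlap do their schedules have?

90

Arjun ∩ Dana: 15:30-17:30.
Arjun ∩ Dana ∩ Pablo: 15:30-17:00.
So the common availability across everyone is 15:30-17:00.
That's a single block of 90 minutes.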